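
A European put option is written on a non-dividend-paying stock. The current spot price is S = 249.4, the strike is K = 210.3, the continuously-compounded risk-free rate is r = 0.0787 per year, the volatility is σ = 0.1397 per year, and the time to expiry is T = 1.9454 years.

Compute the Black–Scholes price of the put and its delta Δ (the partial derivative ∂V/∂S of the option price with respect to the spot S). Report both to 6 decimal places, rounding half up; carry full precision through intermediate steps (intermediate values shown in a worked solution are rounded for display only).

price = 0.828072
Δ = -0.039346

σ√T = 0.1397·√1.9454 = 0.194850
d₁ = (ln(S/K) + (r+σ²/2)T) / (σ√T) = (ln(249.4/210.3) + (0.0787+0.1397²/2)·1.9454) / 0.194850 = (0.170523 + 0.172086) / 0.194850 = 1.758321
d₂ = d₁ − σ√T = 1.758321 − 0.194850 = 1.563471
e^{−rT} = e^{−0.0787·1.9454} = 0.858041
N(−d₁) = 0.039346,  N(−d₂) = 0.058971
Put price V = K·e^{−rT}·N(−d₂) − S·N(−d₁) = 10.641075 − 9.813002 = 0.828072
Δ = −N(−d₁) = -0.039346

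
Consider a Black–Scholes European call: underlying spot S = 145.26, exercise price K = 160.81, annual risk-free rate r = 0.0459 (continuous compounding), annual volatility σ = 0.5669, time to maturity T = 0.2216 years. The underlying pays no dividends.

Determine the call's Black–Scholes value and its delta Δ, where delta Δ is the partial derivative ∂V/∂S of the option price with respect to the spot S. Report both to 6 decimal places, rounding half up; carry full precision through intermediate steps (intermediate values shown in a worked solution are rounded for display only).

σ√T = 0.5669·√0.2216 = 0.266865
d₁ = (ln(S/K) + (r+σ²/2)T) / (σ√T) = (ln(145.26/160.81) + (0.0459+0.5669²/2)·0.2216) / 0.266865 = (-0.101698 + 0.045780) / 0.266865 = -0.209538
d₂ = d₁ − σ√T = -0.209538 − 0.266865 = -0.476403
e^{−rT} = e^{−0.0459·0.2216} = 0.989880
N(d₁) = 0.417014,  N(d₂) = 0.316894
Call price V = S·N(d₁) − K·e^{−rT}·N(d₂) = 60.575447 − 50.443945 = 10.131502
Δ = N(d₁) = 0.417014

price = 10.131502
Δ = 0.417014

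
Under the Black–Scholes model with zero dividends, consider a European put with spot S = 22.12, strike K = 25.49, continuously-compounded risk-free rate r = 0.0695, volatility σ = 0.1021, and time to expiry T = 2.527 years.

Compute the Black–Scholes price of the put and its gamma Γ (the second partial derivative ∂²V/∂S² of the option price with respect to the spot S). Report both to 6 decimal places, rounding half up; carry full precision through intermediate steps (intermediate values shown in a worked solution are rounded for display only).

σ√T = 0.1021·√2.527 = 0.162304
d₁ = (ln(S/K) + (r+σ²/2)T) / (σ√T) = (ln(22.12/25.49) + (0.0695+0.1021²/2)·2.527) / 0.162304 = (-0.141804 + 0.188798) / 0.162304 = 0.289542
d₂ = d₁ − σ√T = 0.289542 − 0.162304 = 0.127238
e^{−rT} = e^{−0.0695·2.527} = 0.838931
N(−d₁) = 0.386083,  N(−d₂) = 0.449376
Put price V = K·e^{−rT}·N(−d₂) − S·N(−d₁) = 9.609616 − 8.540165 = 1.069452
φ(d₁) = (1/√(2π))·e^{−d₁²/2} = 0.382565
Γ = φ(d₁) / (S·σ·√T) = 0.106559

price = 1.069452
Γ = 0.106559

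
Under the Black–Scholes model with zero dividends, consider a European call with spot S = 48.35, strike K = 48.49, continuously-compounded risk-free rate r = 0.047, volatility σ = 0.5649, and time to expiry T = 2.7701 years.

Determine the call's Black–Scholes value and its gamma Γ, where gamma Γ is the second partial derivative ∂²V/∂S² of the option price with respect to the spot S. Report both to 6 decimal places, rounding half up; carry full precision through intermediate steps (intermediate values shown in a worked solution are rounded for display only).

price = 19.472922
Γ = 0.007306

σ√T = 0.5649·√2.7701 = 0.940198
d₁ = (ln(S/K) + (r+σ²/2)T) / (σ√T) = (ln(48.35/48.49) + (0.047+0.5649²/2)·2.7701) / 0.940198 = (-0.002891 + 0.572181) / 0.940198 = 0.605500
d₂ = d₁ − σ√T = 0.605500 − 0.940198 = -0.334698
e^{−rT} = e^{−0.047·2.7701} = 0.877924
N(d₁) = 0.727576,  N(d₂) = 0.368926
Call price V = S·N(d₁) − K·e^{−rT}·N(d₂) = 35.178321 − 15.705399 = 19.472922
φ(d₁) = (1/√(2π))·e^{−d₁²/2} = 0.332122
Γ = φ(d₁) / (S·σ·√T) = 0.007306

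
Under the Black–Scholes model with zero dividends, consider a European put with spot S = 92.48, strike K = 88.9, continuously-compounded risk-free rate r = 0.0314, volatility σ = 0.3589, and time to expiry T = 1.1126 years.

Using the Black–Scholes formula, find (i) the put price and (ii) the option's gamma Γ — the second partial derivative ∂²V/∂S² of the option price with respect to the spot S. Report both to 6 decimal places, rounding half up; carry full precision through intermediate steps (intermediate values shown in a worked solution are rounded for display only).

price = 10.324639
Γ = 0.010578

σ√T = 0.3589·√1.1126 = 0.378567
d₁ = (ln(S/K) + (r+σ²/2)T) / (σ√T) = (ln(92.48/88.9) + (0.0314+0.3589²/2)·1.1126) / 0.378567 = (0.039480 + 0.106592) / 0.378567 = 0.385856
d₂ = d₁ − σ√T = 0.385856 − 0.378567 = 0.007289
e^{−rT} = e^{−0.0314·1.1126} = 0.965668
N(−d₁) = 0.349802,  N(−d₂) = 0.497092
Put price V = K·e^{−rT}·N(−d₂) − S·N(−d₁) = 42.674293 − 32.349654 = 10.324639
φ(d₁) = (1/√(2π))·e^{−d₁²/2} = 0.370323
Γ = φ(d₁) / (S·σ·√T) = 0.010578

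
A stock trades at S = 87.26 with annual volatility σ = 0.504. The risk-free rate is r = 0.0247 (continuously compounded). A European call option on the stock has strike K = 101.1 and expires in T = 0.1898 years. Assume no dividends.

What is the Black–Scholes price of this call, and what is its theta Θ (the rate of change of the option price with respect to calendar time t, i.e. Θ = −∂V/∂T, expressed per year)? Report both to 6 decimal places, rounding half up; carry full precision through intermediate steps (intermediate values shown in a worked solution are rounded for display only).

price = 3.190843
Θ = -17.967202

σ√T = 0.504·√0.1898 = 0.219573
d₁ = (ln(S/K) + (r+σ²/2)T) / (σ√T) = (ln(87.26/101.1) + (0.0247+0.504²/2)·0.1898) / 0.219573 = (-0.147218 + 0.028794) / 0.219573 = -0.539337
d₂ = d₁ − σ√T = -0.539337 − 0.219573 = -0.758910
e^{−rT} = e^{−0.0247·0.1898} = 0.995323
N(d₁) = 0.294827,  N(d₂) = 0.223953
Call price V = S·N(d₁) − K·e^{−rT}·N(d₂) = 25.726617 − 22.535773 = 3.190843
φ(d₁) = (1/√(2π))·e^{−d₁²/2} = 0.344941
Θ = −S·φ(d₁)·σ/(2√T) − r·K·e^{−rT}·N(d₂) = −17.410568 − 0.556634 = -17.967202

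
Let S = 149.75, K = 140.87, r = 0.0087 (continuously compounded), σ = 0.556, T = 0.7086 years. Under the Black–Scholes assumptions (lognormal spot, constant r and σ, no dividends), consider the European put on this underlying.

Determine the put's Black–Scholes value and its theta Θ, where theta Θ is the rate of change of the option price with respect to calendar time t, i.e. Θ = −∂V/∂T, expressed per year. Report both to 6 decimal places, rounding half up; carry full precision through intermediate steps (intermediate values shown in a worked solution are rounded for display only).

price = 22.204817
Θ = -17.717966

σ√T = 0.556·√0.7086 = 0.468032
d₁ = (ln(S/K) + (r+σ²/2)T) / (σ√T) = (ln(149.75/140.87) + (0.0087+0.556²/2)·0.7086) / 0.468032 = (0.061130 + 0.115692) / 0.468032 = 0.377798
d₂ = d₁ − σ√T = 0.377798 − 0.468032 = -0.090234
e^{−rT} = e^{−0.0087·0.7086} = 0.993854
N(−d₁) = 0.352790,  N(−d₂) = 0.535949
Put price V = K·e^{−rT}·N(−d₂) − S·N(−d₁) = 75.035171 − 52.830354 = 22.204817
φ(d₁) = (1/√(2π))·e^{−d₁²/2} = 0.371464
Θ = −S·φ(d₁)·σ/(2√T) + r·K·e^{−rT}·N(−d₂) = −18.370772 + 0.652806 = -17.717966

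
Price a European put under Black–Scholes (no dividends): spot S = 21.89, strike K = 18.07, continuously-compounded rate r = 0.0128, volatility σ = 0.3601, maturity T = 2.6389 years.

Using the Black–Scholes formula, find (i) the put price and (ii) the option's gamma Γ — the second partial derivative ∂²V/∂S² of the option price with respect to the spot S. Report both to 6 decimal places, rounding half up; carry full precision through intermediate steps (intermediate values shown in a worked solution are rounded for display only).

σ√T = 0.3601·√2.6389 = 0.584971
d₁ = (ln(S/K) + (r+σ²/2)T) / (σ√T) = (ln(21.89/18.07) + (0.0128+0.3601²/2)·2.6389) / 0.584971 = (0.191777 + 0.204874) / 0.584971 = 0.678068
d₂ = d₁ − σ√T = 0.678068 − 0.584971 = 0.093097
e^{−rT} = e^{−0.0128·2.6389} = 0.966786
N(−d₁) = 0.248864,  N(−d₂) = 0.462913
Put price V = K·e^{−rT}·N(−d₂) − S·N(−d₁) = 8.087015 − 5.447638 = 2.639377
φ(d₁) = (1/√(2π))·e^{−d₁²/2} = 0.317008
Γ = φ(d₁) / (S·σ·√T) = 0.024757

price = 2.639377
Γ = 0.024757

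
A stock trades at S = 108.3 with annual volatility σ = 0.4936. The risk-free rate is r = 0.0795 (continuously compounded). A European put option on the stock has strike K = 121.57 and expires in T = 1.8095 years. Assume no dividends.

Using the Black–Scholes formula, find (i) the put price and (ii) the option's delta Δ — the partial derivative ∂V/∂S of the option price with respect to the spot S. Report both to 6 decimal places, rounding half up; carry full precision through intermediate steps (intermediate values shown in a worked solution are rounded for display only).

σ√T = 0.4936·√1.8095 = 0.663979
d₁ = (ln(S/K) + (r+σ²/2)T) / (σ√T) = (ln(108.3/121.57) + (0.0795+0.4936²/2)·1.8095) / 0.663979 = (-0.115585 + 0.364289) / 0.663979 = 0.374566
d₂ = d₁ − σ√T = 0.374566 − 0.663979 = -0.289413
e^{−rT} = e^{−0.0795·1.8095} = 0.866013
N(−d₁) = 0.353991,  N(−d₂) = 0.613867
Put price V = K·e^{−rT}·N(−d₂) − S·N(−d₁) = 64.628683 − 38.337274 = 26.291409
Δ = −N(−d₁) = -0.353991

price = 26.291409
Δ = -0.353991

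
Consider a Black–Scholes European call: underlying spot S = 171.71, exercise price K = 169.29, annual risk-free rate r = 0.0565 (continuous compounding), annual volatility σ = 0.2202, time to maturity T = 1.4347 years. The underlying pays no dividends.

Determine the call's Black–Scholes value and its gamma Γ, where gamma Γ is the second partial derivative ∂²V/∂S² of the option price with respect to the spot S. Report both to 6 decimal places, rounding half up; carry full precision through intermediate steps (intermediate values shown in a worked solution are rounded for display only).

price = 26.099713
Γ = 0.007801

σ√T = 0.2202·√1.4347 = 0.263753
d₁ = (ln(S/K) + (r+σ²/2)T) / (σ√T) = (ln(171.71/169.29) + (0.0565+0.2202²/2)·1.4347) / 0.263753 = (0.014194 + 0.115843) / 0.263753 = 0.493026
d₂ = d₁ − σ√T = 0.493026 − 0.263753 = 0.229273
e^{−rT} = e^{−0.0565·1.4347} = 0.922138
N(d₁) = 0.689003,  N(d₂) = 0.590672
Call price V = S·N(d₁) − K·e^{−rT}·N(d₂) = 118.308689 − 92.208976 = 26.099713
φ(d₁) = (1/√(2π))·e^{−d₁²/2} = 0.353287
Γ = φ(d₁) / (S·σ·√T) = 0.007801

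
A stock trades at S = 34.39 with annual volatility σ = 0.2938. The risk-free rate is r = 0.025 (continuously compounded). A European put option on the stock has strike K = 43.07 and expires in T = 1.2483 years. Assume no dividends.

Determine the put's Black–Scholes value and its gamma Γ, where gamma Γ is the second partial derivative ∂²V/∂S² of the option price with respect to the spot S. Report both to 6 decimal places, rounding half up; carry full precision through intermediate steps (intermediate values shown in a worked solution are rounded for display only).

σ√T = 0.2938·√1.2483 = 0.328255
d₁ = (ln(S/K) + (r+σ²/2)T) / (σ√T) = (ln(34.39/43.07) + (0.025+0.2938²/2)·1.2483) / 0.328255 = (-0.225061 + 0.085083) / 0.328255 = -0.426430
d₂ = d₁ − σ√T = -0.426430 − 0.328255 = -0.754685
e^{−rT} = e^{−0.025·1.2483} = 0.969274
N(−d₁) = 0.665103,  N(−d₂) = 0.774781
Put price V = K·e^{−rT}·N(−d₂) − S·N(−d₁) = 32.344509 − 22.872881 = 9.471627
φ(d₁) = (1/√(2π))·e^{−d₁²/2} = 0.364270
Γ = φ(d₁) / (S·σ·√T) = 0.032269

price = 9.471627
Γ = 0.032269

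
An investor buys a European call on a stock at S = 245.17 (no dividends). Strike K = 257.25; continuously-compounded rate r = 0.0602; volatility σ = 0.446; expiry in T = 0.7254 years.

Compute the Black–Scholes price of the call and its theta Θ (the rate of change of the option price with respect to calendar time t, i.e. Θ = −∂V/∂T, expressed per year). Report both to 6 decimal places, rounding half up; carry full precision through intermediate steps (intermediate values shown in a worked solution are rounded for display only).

price = 36.471917
Θ = -31.433485

σ√T = 0.446·√0.7254 = 0.379860
d₁ = (ln(S/K) + (r+σ²/2)T) / (σ√T) = (ln(245.17/257.25) + (0.0602+0.446²/2)·0.7254) / 0.379860 = (-0.048097 + 0.115816) / 0.379860 = 0.178275
d₂ = d₁ − σ√T = 0.178275 − 0.379860 = -0.201585
e^{−rT} = e^{−0.0602·0.7254} = 0.957271
N(d₁) = 0.570746,  N(d₂) = 0.420120
Call price V = S·N(d₁) − K·e^{−rT}·N(d₂) = 139.929876 − 103.457958 = 36.471917
φ(d₁) = (1/√(2π))·e^{−d₁²/2} = 0.392653
Θ = −S·φ(d₁)·σ/(2√T) − r·K·e^{−rT}·N(d₂) = −25.205316 − 6.228169 = -31.433485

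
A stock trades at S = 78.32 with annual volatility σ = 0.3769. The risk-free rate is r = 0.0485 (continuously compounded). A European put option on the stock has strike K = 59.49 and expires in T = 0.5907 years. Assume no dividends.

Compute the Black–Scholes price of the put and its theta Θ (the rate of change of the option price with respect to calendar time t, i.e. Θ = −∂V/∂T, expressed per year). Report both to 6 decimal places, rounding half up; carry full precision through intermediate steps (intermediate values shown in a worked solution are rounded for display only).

price = 1.470241
Θ = -3.246639

σ√T = 0.3769·√0.5907 = 0.289674
d₁ = (ln(S/K) + (r+σ²/2)T) / (σ√T) = (ln(78.32/59.49) + (0.0485+0.3769²/2)·0.5907) / 0.289674 = (0.274995 + 0.070604) / 0.289674 = 1.193062
d₂ = d₁ − σ√T = 1.193062 − 0.289674 = 0.903388
e^{−rT} = e^{−0.0485·0.5907} = 0.971758
N(−d₁) = 0.116422,  N(−d₂) = 0.183160
Put price V = K·e^{−rT}·N(−d₂) − S·N(−d₁) = 10.588448 − 9.118207 = 1.470241
φ(d₁) = (1/√(2π))·e^{−d₁²/2} = 0.195805
Θ = −S·φ(d₁)·σ/(2√T) + r·K·e^{−rT}·N(−d₂) = −3.760178 + 0.513540 = -3.246639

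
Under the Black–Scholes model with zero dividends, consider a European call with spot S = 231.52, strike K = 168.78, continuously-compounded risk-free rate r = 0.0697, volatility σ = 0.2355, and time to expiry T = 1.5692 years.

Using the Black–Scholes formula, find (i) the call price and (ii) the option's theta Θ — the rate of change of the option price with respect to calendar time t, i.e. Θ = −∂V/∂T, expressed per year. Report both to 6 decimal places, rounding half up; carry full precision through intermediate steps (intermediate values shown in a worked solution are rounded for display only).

price = 82.055824
Θ = -11.968765

σ√T = 0.2355·√1.5692 = 0.295005
d₁ = (ln(S/K) + (r+σ²/2)T) / (σ√T) = (ln(231.52/168.78) + (0.0697+0.2355²/2)·1.5692) / 0.295005 = (0.316070 + 0.152887) / 0.295005 = 1.589657
d₂ = d₁ − σ√T = 1.589657 − 0.295005 = 1.294652
e^{−rT} = e^{−0.0697·1.5692} = 0.896396
N(d₁) = 0.944044,  N(d₂) = 0.902280
Call price V = S·N(d₁) − K·e^{−rT}·N(d₂) = 218.565052 − 136.509229 = 82.055824
φ(d₁) = (1/√(2π))·e^{−d₁²/2} = 0.112766
Θ = −S·φ(d₁)·σ/(2√T) − r·K·e^{−rT}·N(d₂) = −2.454071 − 9.514693 = -11.968765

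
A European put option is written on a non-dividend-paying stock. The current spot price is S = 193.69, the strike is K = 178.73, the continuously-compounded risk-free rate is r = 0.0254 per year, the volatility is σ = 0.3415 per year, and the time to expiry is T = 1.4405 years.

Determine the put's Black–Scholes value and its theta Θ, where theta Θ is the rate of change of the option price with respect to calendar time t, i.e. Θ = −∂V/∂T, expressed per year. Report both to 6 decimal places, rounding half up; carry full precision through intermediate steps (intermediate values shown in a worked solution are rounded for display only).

σ√T = 0.3415·√1.4405 = 0.409871
d₁ = (ln(S/K) + (r+σ²/2)T) / (σ√T) = (ln(193.69/178.73) + (0.0254+0.3415²/2)·1.4405) / 0.409871 = (0.080383 + 0.120586) / 0.409871 = 0.490321
d₂ = d₁ − σ√T = 0.490321 − 0.409871 = 0.080450
e^{−rT} = e^{−0.0254·1.4405} = 0.964073
N(−d₁) = 0.311953,  N(−d₂) = 0.467940
Put price V = K·e^{−rT}·N(−d₂) − S·N(−d₁) = 80.630066 − 60.422234 = 20.207833
φ(d₁) = (1/√(2π))·e^{−d₁²/2} = 0.353757
Θ = −S·φ(d₁)·σ/(2√T) + r·K·e^{−rT}·N(−d₂) = −9.748009 + 2.048004 = -7.700005

price = 20.207833
Θ = -7.700005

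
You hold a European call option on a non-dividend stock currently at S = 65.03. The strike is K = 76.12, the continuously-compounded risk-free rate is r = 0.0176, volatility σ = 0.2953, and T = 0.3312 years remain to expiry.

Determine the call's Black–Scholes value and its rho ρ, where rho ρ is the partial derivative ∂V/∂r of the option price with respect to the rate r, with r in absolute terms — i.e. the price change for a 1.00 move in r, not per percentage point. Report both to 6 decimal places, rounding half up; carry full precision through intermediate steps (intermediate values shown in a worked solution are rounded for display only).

σ√T = 0.2953·√0.3312 = 0.169945
d₁ = (ln(S/K) + (r+σ²/2)T) / (σ√T) = (ln(65.03/76.12) + (0.0176+0.2953²/2)·0.3312) / 0.169945 = (-0.157462 + 0.020270) / 0.169945 = -0.807276
d₂ = d₁ − σ√T = -0.807276 − 0.169945 = -0.977221
e^{−rT} = e^{−0.0176·0.3312} = 0.994188
N(d₁) = 0.209754,  N(d₂) = 0.164230
Call price V = S·N(d₁) − K·e^{−rT}·N(d₂) = 13.640290 − 12.428522 = 1.211768
ρ = K·T·e^{−rT}·N(d₂) = 4.116326

price = 1.211768
ρ = 4.116326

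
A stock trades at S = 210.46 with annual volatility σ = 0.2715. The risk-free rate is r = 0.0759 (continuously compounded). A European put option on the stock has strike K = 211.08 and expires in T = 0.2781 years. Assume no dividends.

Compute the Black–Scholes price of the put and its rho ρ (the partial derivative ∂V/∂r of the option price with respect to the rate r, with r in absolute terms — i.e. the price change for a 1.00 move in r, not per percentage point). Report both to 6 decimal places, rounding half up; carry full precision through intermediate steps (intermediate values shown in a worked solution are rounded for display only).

price = 10.104032
ρ = -27.470474

σ√T = 0.2715·√0.2781 = 0.143176
d₁ = (ln(S/K) + (r+σ²/2)T) / (σ√T) = (ln(210.46/211.08) + (0.0759+0.2715²/2)·0.2781) / 0.143176 = (-0.002942 + 0.031357) / 0.143176 = 0.198468
d₂ = d₁ − σ√T = 0.198468 − 0.143176 = 0.055292
e^{−rT} = e^{−0.0759·0.2781} = 0.979113
N(−d₁) = 0.421339,  N(−d₂) = 0.477953
Put price V = K·e^{−rT}·N(−d₂) − S·N(−d₁) = 98.779123 − 88.675091 = 10.104032
ρ = −K·T·e^{−rT}·N(−d₂) = -27.470474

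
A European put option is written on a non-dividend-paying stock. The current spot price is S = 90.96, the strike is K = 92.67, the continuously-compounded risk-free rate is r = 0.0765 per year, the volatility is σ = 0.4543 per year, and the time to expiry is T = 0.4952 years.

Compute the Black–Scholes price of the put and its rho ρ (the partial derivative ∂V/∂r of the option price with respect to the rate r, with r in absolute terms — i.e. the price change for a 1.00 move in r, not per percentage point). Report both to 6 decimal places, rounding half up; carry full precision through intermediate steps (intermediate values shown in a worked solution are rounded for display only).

σ√T = 0.4543·√0.4952 = 0.319693
d₁ = (ln(S/K) + (r+σ²/2)T) / (σ√T) = (ln(90.96/92.67) + (0.0765+0.4543²/2)·0.4952) / 0.319693 = (-0.018625 + 0.088985) / 0.319693 = 0.220085
d₂ = d₁ − σ√T = 0.220085 − 0.319693 = -0.099608
e^{−rT} = e^{−0.0765·0.4952} = 0.962826
N(−d₁) = 0.412902,  N(−d₂) = 0.539672
Put price V = K·e^{−rT}·N(−d₂) − S·N(−d₁) = 48.152285 − 37.557607 = 10.594678
ρ = −K·T·e^{−rT}·N(−d₂) = -23.845012

price = 10.594678
ρ = -23.845012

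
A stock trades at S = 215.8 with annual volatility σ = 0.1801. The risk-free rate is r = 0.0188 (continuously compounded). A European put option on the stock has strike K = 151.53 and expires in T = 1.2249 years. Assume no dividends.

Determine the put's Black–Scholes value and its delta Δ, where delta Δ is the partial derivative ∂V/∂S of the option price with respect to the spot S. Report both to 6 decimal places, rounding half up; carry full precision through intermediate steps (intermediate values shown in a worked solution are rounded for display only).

price = 0.403365
Δ = -0.023350

σ√T = 0.1801·√1.2249 = 0.199326
d₁ = (ln(S/K) + (r+σ²/2)T) / (σ√T) = (ln(215.8/151.53) + (0.0188+0.1801²/2)·1.2249) / 0.199326 = (0.353568 + 0.042894) / 0.199326 = 1.989013
d₂ = d₁ − σ√T = 1.989013 − 0.199326 = 1.789686
e^{−rT} = e^{−0.0188·1.2249} = 0.977235
N(−d₁) = 0.023350,  N(−d₂) = 0.036752
Put price V = K·e^{−rT}·N(−d₂) − S·N(−d₁) = 5.442276 − 5.038911 = 0.403365
Δ = −N(−d₁) = -0.023350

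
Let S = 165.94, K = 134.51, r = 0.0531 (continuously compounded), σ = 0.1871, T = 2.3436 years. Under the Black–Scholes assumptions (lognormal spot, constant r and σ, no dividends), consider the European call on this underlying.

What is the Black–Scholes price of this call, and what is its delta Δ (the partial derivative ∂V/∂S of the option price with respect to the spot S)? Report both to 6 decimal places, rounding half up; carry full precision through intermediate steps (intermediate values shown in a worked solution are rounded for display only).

σ√T = 0.1871·√2.3436 = 0.286428
d₁ = (ln(S/K) + (r+σ²/2)T) / (σ√T) = (ln(165.94/134.51) + (0.0531+0.1871²/2)·2.3436) / 0.286428 = (0.209988 + 0.165466) / 0.286428 = 1.310812
d₂ = d₁ − σ√T = 1.310812 − 0.286428 = 1.024384
e^{−rT} = e^{−0.0531·2.3436} = 0.882987
N(d₁) = 0.905039,  N(d₂) = 0.847173
Call price V = S·N(d₁) − K·e^{−rT}·N(d₂) = 150.182240 − 100.619205 = 49.563035
Δ = N(d₁) = 0.905039

price = 49.563035
Δ = 0.905039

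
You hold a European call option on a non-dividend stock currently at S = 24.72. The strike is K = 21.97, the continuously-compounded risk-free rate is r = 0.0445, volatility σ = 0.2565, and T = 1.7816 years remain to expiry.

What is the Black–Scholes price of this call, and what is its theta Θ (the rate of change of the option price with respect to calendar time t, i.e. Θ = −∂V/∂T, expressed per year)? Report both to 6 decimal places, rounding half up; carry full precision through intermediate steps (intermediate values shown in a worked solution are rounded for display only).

price = 5.758743
Θ = -1.310308

σ√T = 0.2565·√1.7816 = 0.342367
d₁ = (ln(S/K) + (r+σ²/2)T) / (σ√T) = (ln(24.72/21.97) + (0.0445+0.2565²/2)·1.7816) / 0.342367 = (0.117935 + 0.137889) / 0.342367 = 0.747220
d₂ = d₁ − σ√T = 0.747220 − 0.342367 = 0.404852
e^{−rT} = e^{−0.0445·1.7816} = 0.923780
N(d₁) = 0.772535,  N(d₂) = 0.657207
Call price V = S·N(d₁) − K·e^{−rT}·N(d₂) = 19.097053 − 13.338310 = 5.758743
φ(d₁) = (1/√(2π))·e^{−d₁²/2} = 0.301765
Θ = −S·φ(d₁)·σ/(2√T) − r·K·e^{−rT}·N(d₂) = −0.716753 − 0.593555 = -1.310308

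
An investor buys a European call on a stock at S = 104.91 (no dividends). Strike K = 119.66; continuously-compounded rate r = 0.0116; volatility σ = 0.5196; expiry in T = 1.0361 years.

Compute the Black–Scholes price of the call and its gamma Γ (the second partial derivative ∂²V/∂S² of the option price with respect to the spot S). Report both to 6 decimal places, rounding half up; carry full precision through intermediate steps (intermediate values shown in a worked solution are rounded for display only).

σ√T = 0.5196·√1.0361 = 0.528896
d₁ = (ln(S/K) + (r+σ²/2)T) / (σ√T) = (ln(104.91/119.66) + (0.0116+0.5196²/2)·1.0361) / 0.528896 = (-0.131552 + 0.151884) / 0.528896 = 0.038443
d₂ = d₁ − σ√T = 0.038443 − 0.528896 = -0.490452
e^{−rT} = e^{−0.0116·1.0361} = 0.988053
N(d₁) = 0.515333,  N(d₂) = 0.311907
Call price V = S·N(d₁) − K·e^{−rT}·N(d₂) = 54.063574 − 36.876895 = 17.186678
φ(d₁) = (1/√(2π))·e^{−d₁²/2} = 0.398648
Γ = φ(d₁) / (S·σ·√T) = 0.007185

price = 17.186678
Γ = 0.007185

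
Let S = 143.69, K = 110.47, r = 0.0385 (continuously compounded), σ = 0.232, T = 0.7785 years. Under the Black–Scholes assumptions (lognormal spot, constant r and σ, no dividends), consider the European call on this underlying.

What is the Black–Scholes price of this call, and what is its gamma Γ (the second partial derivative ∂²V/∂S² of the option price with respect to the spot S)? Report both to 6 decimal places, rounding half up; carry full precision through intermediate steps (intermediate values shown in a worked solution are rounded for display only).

σ√T = 0.232·√0.7785 = 0.204700
d₁ = (ln(S/K) + (r+σ²/2)T) / (σ√T) = (ln(143.69/110.47) + (0.0385+0.232²/2)·0.7785) / 0.204700 = (0.262914 + 0.050923) / 0.204700 = 1.533160
d₂ = d₁ − σ√T = 1.533160 − 0.204700 = 1.328460
e^{−rT} = e^{−0.0385·0.7785} = 0.970472
N(d₁) = 0.937382,  N(d₂) = 0.907987
Call price V = S·N(d₁) − K·e^{−rT}·N(d₂) = 134.692388 − 97.343549 = 37.348839
φ(d₁) = (1/√(2π))·e^{−d₁²/2} = 0.123165
Γ = φ(d₁) / (S·σ·√T) = 0.004187

price = 37.348839
Γ = 0.004187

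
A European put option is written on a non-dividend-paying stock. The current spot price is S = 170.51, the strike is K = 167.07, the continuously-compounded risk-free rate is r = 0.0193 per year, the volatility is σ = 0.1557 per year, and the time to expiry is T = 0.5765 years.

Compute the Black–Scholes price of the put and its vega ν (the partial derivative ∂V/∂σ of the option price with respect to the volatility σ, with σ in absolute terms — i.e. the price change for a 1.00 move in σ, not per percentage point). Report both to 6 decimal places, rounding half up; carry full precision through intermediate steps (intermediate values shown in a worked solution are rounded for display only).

price = 5.547099
ν = 48.981805

σ√T = 0.1557·√0.5765 = 0.118219
d₁ = (ln(S/K) + (r+σ²/2)T) / (σ√T) = (ln(170.51/167.07) + (0.0193+0.1557²/2)·0.5765) / 0.118219 = (0.020381 + 0.018114) / 0.118219 = 0.325627
d₂ = d₁ − σ√T = 0.325627 − 0.118219 = 0.207408
e^{−rT} = e^{−0.0193·0.5765} = 0.988935
N(−d₁) = 0.372353,  N(−d₂) = 0.417846
Put price V = K·e^{−rT}·N(−d₂) − S·N(−d₁) = 69.037046 − 63.489948 = 5.547099
φ(d₁) = (1/√(2π))·e^{−d₁²/2} = 0.378343
ν = S·φ(d₁)·√T = 48.981805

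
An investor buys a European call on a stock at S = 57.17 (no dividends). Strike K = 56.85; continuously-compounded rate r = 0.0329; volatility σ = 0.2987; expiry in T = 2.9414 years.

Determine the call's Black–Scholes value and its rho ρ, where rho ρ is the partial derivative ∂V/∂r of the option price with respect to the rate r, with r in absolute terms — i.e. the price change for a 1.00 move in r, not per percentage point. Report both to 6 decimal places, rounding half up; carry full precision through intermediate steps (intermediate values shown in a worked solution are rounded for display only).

price = 13.990808
ρ = 72.490836

σ√T = 0.2987·√2.9414 = 0.512286
d₁ = (ln(S/K) + (r+σ²/2)T) / (σ√T) = (ln(57.17/56.85) + (0.0329+0.2987²/2)·2.9414) / 0.512286 = (0.005613 + 0.227990) / 0.512286 = 0.456002
d₂ = d₁ − σ√T = 0.456002 − 0.512286 = -0.056283
e^{−rT} = e^{−0.0329·2.9414} = 0.907763
N(d₁) = 0.675806,  N(d₂) = 0.477558
Call price V = S·N(d₁) − K·e^{−rT}·N(d₂) = 38.635819 − 24.645011 = 13.990808
ρ = K·T·e^{−rT}·N(d₂) = 72.490836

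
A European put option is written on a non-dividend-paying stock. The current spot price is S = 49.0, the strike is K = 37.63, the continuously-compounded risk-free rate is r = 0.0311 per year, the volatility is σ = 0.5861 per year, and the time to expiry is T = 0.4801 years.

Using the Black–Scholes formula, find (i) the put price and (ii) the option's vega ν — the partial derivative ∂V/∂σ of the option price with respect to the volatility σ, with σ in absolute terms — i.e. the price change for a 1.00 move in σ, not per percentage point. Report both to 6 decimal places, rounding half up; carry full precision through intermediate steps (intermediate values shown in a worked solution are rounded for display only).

σ√T = 0.5861·√0.4801 = 0.406104
d₁ = (ln(S/K) + (r+σ²/2)T) / (σ√T) = (ln(49.0/37.63) + (0.0311+0.5861²/2)·0.4801) / 0.406104 = (0.264019 + 0.097391) / 0.406104 = 0.889944
d₂ = d₁ − σ√T = 0.889944 − 0.406104 = 0.483840
e^{−rT} = e^{−0.0311·0.4801} = 0.985180
N(−d₁) = 0.186748,  N(−d₂) = 0.314250
Put price V = K·e^{−rT}·N(−d₂) − S·N(−d₁) = 11.649966 − 9.150648 = 2.499318
φ(d₁) = (1/√(2π))·e^{−d₁²/2} = 0.268491
ν = S·φ(d₁)·√T = 9.115726

price = 2.499318
ν = 9.115726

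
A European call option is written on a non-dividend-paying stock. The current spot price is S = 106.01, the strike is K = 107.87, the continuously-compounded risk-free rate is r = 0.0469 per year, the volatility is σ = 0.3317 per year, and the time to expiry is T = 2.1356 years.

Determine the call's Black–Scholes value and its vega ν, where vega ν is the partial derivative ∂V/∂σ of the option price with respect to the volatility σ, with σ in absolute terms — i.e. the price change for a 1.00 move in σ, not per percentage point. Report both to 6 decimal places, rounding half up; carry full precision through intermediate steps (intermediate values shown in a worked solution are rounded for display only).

σ√T = 0.3317·√2.1356 = 0.484736
d₁ = (ln(S/K) + (r+σ²/2)T) / (σ√T) = (ln(106.01/107.87) + (0.0469+0.3317²/2)·2.1356) / 0.484736 = (-0.017393 + 0.217644) / 0.484736 = 0.413113
d₂ = d₁ − σ√T = 0.413113 − 0.484736 = -0.071623
e^{−rT} = e^{−0.0469·2.1356} = 0.904693
N(d₁) = 0.660238,  N(d₂) = 0.471451
Call price V = S·N(d₁) − K·e^{−rT}·N(d₂) = 69.991842 − 46.008534 = 23.983308
φ(d₁) = (1/√(2π))·e^{−d₁²/2} = 0.366312
ν = S·φ(d₁)·√T = 56.748970

price = 23.983308
ν = 56.748970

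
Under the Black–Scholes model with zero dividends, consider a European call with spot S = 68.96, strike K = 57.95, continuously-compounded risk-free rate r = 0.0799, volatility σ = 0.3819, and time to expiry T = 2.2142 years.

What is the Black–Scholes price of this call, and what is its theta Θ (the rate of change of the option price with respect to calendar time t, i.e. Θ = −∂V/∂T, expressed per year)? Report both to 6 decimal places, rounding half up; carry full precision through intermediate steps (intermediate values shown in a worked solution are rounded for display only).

price = 25.680872
Θ = -4.797499

σ√T = 0.3819·√2.2142 = 0.568274
d₁ = (ln(S/K) + (r+σ²/2)T) / (σ√T) = (ln(68.96/57.95) + (0.0799+0.3819²/2)·2.2142) / 0.568274 = (0.173946 + 0.338382) / 0.568274 = 0.901551
d₂ = d₁ − σ√T = 0.901551 − 0.568274 = 0.333277
e^{−rT} = e^{−0.0799·2.2142} = 0.837851
N(d₁) = 0.816352,  N(d₂) = 0.630537
Call price V = S·N(d₁) − K·e^{−rT}·N(d₂) = 56.295660 − 30.614788 = 25.680872
φ(d₁) = (1/√(2π))·e^{−d₁²/2} = 0.265714
Θ = −S·φ(d₁)·σ/(2√T) − r·K·e^{−rT}·N(d₂) = −2.351378 − 2.446122 = -4.797499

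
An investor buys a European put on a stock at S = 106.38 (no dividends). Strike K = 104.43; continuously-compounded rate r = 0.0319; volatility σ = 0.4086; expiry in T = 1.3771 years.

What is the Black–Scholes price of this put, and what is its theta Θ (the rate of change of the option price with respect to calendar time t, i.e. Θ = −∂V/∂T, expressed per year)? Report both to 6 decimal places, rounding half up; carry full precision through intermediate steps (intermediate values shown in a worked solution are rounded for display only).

price = 16.489275
Θ = -5.166684

σ√T = 0.4086·√1.3771 = 0.479492
d₁ = (ln(S/K) + (r+σ²/2)T) / (σ√T) = (ln(106.38/104.43) + (0.0319+0.4086²/2)·1.3771) / 0.479492 = (0.018501 + 0.158886) / 0.479492 = 0.369946
d₂ = d₁ − σ√T = 0.369946 − 0.479492 = -0.109545
e^{−rT} = e^{−0.0319·1.3771} = 0.957021
N(−d₁) = 0.355711,  N(−d₂) = 0.543615
Put price V = K·e^{−rT}·N(−d₂) − S·N(−d₁) = 54.329834 − 37.840558 = 16.489275
φ(d₁) = (1/√(2π))·e^{−d₁²/2} = 0.372556
Θ = −S·φ(d₁)·σ/(2√T) + r·K·e^{−rT}·N(−d₂) = −6.899805 + 1.733122 = -5.166684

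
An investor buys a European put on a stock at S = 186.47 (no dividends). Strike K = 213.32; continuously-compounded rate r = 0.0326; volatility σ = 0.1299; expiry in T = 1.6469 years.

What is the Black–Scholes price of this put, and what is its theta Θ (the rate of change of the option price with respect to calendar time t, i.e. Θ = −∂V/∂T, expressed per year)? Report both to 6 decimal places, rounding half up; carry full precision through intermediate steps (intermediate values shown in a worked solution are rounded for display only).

σ√T = 0.1299·√1.6469 = 0.166703
d₁ = (ln(S/K) + (r+σ²/2)T) / (σ√T) = (ln(186.47/213.32) + (0.0326+0.1299²/2)·1.6469) / 0.166703 = (-0.134523 + 0.067584) / 0.166703 = -0.401548
d₂ = d₁ − σ√T = -0.401548 − 0.166703 = -0.568251
e^{−rT} = e^{−0.0326·1.6469} = 0.947727
N(−d₁) = 0.655992,  N(−d₂) = 0.715068
Put price V = K·e^{−rT}·N(−d₂) − S·N(−d₁) = 144.564585 − 122.322770 = 22.241815
φ(d₁) = (1/√(2π))·e^{−d₁²/2} = 0.368042
Θ = −S·φ(d₁)·σ/(2√T) + r·K·e^{−rT}·N(−d₂) = −3.473374 + 4.712805 = 1.239431

price = 22.241815
Θ = 1.239431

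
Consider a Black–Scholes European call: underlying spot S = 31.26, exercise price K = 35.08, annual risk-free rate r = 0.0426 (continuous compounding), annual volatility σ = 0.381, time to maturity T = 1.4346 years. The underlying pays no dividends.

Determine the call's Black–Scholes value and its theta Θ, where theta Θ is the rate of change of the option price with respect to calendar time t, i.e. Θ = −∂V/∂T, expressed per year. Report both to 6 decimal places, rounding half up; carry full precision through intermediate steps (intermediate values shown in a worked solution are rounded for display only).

σ√T = 0.381·√1.4346 = 0.456342
d₁ = (ln(S/K) + (r+σ²/2)T) / (σ√T) = (ln(31.26/35.08) + (0.0426+0.381²/2)·1.4346) / 0.456342 = (-0.115292 + 0.165238) / 0.456342 = 0.109449
d₂ = d₁ − σ√T = 0.109449 − 0.456342 = -0.346893
e^{−rT} = e^{−0.0426·1.4346} = 0.940716
N(d₁) = 0.543577,  N(d₂) = 0.364336
Call price V = S·N(d₁) − K·e^{−rT}·N(d₂) = 16.992209 − 12.023198 = 4.969011
φ(d₁) = (1/√(2π))·e^{−d₁²/2} = 0.396560
Θ = −S·φ(d₁)·σ/(2√T) − r·K·e^{−rT}·N(d₂) = −1.971639 − 0.512188 = -2.483827

price = 4.969011
Θ = -2.483827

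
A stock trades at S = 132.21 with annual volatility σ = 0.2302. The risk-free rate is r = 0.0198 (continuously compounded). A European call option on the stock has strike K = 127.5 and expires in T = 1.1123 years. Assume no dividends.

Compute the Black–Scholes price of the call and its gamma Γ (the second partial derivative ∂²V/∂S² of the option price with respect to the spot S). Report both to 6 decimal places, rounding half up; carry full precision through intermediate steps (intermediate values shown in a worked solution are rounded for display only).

price = 16.510166
Γ = 0.011643

σ√T = 0.2302·√1.1123 = 0.242782
d₁ = (ln(S/K) + (r+σ²/2)T) / (σ√T) = (ln(132.21/127.5) + (0.0198+0.2302²/2)·1.1123) / 0.242782 = (0.036275 + 0.051495) / 0.242782 = 0.361519
d₂ = d₁ − σ√T = 0.361519 − 0.242782 = 0.118737
e^{−rT} = e^{−0.0198·1.1123} = 0.978217
N(d₁) = 0.641144,  N(d₂) = 0.547258
Call price V = S·N(d₁) − K·e^{−rT}·N(d₂) = 84.765681 − 68.255515 = 16.510166
φ(d₁) = (1/√(2π))·e^{−d₁²/2} = 0.373706
Γ = φ(d₁) / (S·σ·√T) = 0.011643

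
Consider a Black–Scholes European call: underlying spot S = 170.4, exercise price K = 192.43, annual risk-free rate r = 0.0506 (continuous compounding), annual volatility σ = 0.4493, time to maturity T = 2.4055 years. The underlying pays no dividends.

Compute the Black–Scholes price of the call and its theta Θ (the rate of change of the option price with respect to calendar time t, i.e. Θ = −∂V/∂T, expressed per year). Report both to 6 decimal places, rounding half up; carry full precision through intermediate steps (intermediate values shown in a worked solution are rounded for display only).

σ√T = 0.4493·√2.4055 = 0.696850
d₁ = (ln(S/K) + (r+σ²/2)T) / (σ√T) = (ln(170.4/192.43) + (0.0506+0.4493²/2)·2.4055) / 0.696850 = (-0.121584 + 0.364518) / 0.696850 = 0.348618
d₂ = d₁ − σ√T = 0.348618 − 0.696850 = -0.348232
e^{−rT} = e^{−0.0506·2.4055} = 0.885398
N(d₁) = 0.636312,  N(d₂) = 0.363833
Call price V = S·N(d₁) − K·e^{−rT}·N(d₂) = 108.427542 − 61.988812 = 46.438730
φ(d₁) = (1/√(2π))·e^{−d₁²/2} = 0.375422
Θ = −S·φ(d₁)·σ/(2√T) − r·K·e^{−rT}·N(d₂) = −9.266005 − 3.136634 = -12.402639

price = 46.438730
Θ = -12.402639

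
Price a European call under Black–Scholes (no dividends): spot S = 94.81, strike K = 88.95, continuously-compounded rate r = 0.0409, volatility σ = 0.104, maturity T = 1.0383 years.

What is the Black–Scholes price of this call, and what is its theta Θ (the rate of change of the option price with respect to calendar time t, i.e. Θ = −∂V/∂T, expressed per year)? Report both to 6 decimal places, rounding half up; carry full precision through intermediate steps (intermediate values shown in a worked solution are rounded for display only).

price = 10.347198
Θ = -3.995690

σ√T = 0.104·√1.0383 = 0.105973
d₁ = (ln(S/K) + (r+σ²/2)T) / (σ√T) = (ln(94.81/88.95) + (0.0409+0.104²/2)·1.0383) / 0.105973 = (0.063800 + 0.048082) / 0.105973 = 1.055761
d₂ = d₁ − σ√T = 1.055761 − 0.105973 = 0.949788
e^{−rT} = e^{−0.0409·1.0383} = 0.958423
N(d₁) = 0.854461,  N(d₂) = 0.828890
Call price V = S·N(d₁) − K·e^{−rT}·N(d₂) = 81.011481 − 70.664283 = 10.347198
φ(d₁) = (1/√(2π))·e^{−d₁²/2} = 0.228492
Θ = −S·φ(d₁)·σ/(2√T) − r·K·e^{−rT}·N(d₂) = −1.105521 − 2.890169 = -3.995690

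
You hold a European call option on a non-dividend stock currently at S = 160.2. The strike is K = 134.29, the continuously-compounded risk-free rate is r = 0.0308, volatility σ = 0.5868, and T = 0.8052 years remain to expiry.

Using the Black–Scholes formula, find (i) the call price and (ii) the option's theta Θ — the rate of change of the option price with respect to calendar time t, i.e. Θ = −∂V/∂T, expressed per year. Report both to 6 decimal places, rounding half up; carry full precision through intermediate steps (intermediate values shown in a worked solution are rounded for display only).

price = 46.957864
Θ = -19.176002

σ√T = 0.5868·√0.8052 = 0.526553
d₁ = (ln(S/K) + (r+σ²/2)T) / (σ√T) = (ln(160.2/134.29) + (0.0308+0.5868²/2)·0.8052) / 0.526553 = (0.176421 + 0.163429) / 0.526553 = 0.645425
d₂ = d₁ − σ√T = 0.645425 − 0.526553 = 0.118872
e^{−rT} = e^{−0.0308·0.8052} = 0.975505
N(d₁) = 0.740674,  N(d₂) = 0.547312
Call price V = S·N(d₁) − K·e^{−rT}·N(d₂) = 118.656003 − 71.698139 = 46.957864
φ(d₁) = (1/√(2π))·e^{−d₁²/2} = 0.323931
Θ = −S·φ(d₁)·σ/(2√T) − r·K·e^{−rT}·N(d₂) = −16.967699 − 2.208303 = -19.176002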